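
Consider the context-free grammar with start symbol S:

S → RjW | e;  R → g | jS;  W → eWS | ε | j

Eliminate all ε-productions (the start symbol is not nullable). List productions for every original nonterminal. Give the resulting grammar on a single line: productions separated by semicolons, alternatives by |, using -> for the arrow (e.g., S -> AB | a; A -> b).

S -> e | Rj | RjW; R -> g | jS; W -> j | eS | eWS

Nullable set: {W}.
S -> RjW: W nullable, giving Rj | RjW.
Drop W -> ε.
W -> eWS: W nullable, giving eS | eWS.
Unchanged (no nullable symbols): S -> e; R -> g; R -> jS; W -> j.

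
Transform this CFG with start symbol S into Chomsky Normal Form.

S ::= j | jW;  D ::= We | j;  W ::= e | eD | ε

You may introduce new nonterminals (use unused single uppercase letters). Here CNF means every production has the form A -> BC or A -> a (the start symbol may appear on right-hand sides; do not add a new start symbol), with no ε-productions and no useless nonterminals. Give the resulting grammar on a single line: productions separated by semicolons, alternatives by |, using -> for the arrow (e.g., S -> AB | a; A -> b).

Nullable: {W}; after ε-elimination: S -> j | jW; D -> e | j | We; W -> e | eD.
No unit productions to eliminate.
TERM: introduce A -> e, B -> j and substitute in every rule of length ≥2.

S -> j | BW; A -> e; B -> j; D -> e | j | WA; W -> e | AD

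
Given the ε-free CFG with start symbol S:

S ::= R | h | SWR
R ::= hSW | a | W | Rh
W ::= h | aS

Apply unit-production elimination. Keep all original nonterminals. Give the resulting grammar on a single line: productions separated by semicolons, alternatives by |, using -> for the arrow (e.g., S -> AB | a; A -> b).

Unit productions: R->W, S->R.
Unit pairs (A ⇒* B via units): (R,W), (S,R), (S,W).
S: inherits non-unit rules of {R, S, W} → Rh | SWR | a | aS | h | hSW.
R: inherits non-unit rules of {R, W} → Rh | a | aS | h | hSW.
W: inherits non-unit rules of {W} → aS | h.

S -> a | h | Rh | aS | SWR | hSW; R -> a | h | Rh | aS | hSW; W -> h | aS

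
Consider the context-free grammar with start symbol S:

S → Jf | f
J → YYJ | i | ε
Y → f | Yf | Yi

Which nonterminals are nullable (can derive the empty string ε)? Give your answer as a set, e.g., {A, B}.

{J}

Directly nullable (have an ε-rule): {J}.
Not nullable: S, Y — each has a terminal in every rule's right-hand side or depends on a non-nullable symbol.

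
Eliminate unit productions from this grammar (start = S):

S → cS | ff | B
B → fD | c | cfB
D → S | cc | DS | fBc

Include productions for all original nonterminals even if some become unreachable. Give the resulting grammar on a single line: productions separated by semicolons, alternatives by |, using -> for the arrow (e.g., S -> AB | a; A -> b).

S -> c | cS | fD | ff | cfB; B -> c | fD | cfB; D -> c | DS | cS | cc | fD | ff | cfB | fBc

Unit productions: D->S, S->B.
Unit pairs (A ⇒* B via units): (D,B), (D,S), (S,B).
S: inherits non-unit rules of {B, S} → c | cS | cfB | fD | ff.
B: inherits non-unit rules of {B} → c | cfB | fD.
D: inherits non-unit rules of {B, D, S} → DS | c | cS | cc | cfB | fBc | fD | ff.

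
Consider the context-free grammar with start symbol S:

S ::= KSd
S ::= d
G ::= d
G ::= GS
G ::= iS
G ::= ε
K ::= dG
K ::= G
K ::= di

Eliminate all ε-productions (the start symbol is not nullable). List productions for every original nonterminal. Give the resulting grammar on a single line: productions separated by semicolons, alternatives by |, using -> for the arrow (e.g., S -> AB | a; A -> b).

Nullable set: {G, K}.
S -> KSd: K nullable, giving KSd | Sd.
Drop G -> ε.
G -> GS: G nullable, giving GS | S.
K -> G: G nullable, giving G.
K -> dG: G nullable, giving d | dG.
Unchanged (no nullable symbols): S -> d; G -> d; G -> iS; K -> di.

S -> d | Sd | KSd; G -> S | d | GS | iS; K -> G | d | dG | di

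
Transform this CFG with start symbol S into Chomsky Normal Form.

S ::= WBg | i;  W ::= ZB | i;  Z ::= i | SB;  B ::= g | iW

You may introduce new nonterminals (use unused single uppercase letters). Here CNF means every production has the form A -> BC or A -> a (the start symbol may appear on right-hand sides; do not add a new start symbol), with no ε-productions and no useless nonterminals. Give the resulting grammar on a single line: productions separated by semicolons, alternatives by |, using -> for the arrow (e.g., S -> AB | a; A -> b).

S -> i | WD; A -> i; B -> g | AW; C -> g; D -> BC; W -> i | ZB; Z -> i | SB

No ε-productions.
No unit productions to eliminate.
TERM: introduce C -> g, A -> i and substitute in every rule of length ≥2.
BIN: S -> WBC becomes S -> WD, D -> BC.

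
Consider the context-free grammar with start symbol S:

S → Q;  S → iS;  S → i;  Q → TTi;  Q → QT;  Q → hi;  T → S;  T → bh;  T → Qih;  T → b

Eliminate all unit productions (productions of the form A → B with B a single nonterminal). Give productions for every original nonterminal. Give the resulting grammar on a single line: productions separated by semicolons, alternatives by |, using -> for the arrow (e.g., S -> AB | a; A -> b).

S -> i | QT | hi | iS | TTi; Q -> QT | hi | TTi; T -> b | i | QT | bh | hi | iS | Qih | TTi

Unit productions: S->Q, T->S.
Unit pairs (A ⇒* B via units): (S,Q), (T,Q), (T,S).
S: inherits non-unit rules of {Q, S} → QT | TTi | hi | i | iS.
Q: inherits non-unit rules of {Q} → QT | TTi | hi.
T: inherits non-unit rules of {Q, S, T} → QT | Qih | TTi | b | bh | hi | i | iS.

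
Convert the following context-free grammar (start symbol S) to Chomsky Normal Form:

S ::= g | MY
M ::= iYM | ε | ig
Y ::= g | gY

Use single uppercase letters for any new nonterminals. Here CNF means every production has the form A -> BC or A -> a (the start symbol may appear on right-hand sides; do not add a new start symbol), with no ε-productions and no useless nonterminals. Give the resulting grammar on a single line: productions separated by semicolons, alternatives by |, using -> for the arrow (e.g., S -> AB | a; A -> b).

Nullable: {M}; after ε-elimination: S -> Y | g | MY; M -> iY | ig | iYM; Y -> g | gY.
After unit-elimination: S -> g | MY | gY; M -> iY | ig | iYM; Y -> g | gY.
TERM: introduce B -> g, A -> i and substitute in every rule of length ≥2.
BIN: M -> AYM becomes M -> AC, C -> YM.

S -> g | BY | MY; A -> i; B -> g; C -> YM; M -> AB | AC | AY; Y -> g | BY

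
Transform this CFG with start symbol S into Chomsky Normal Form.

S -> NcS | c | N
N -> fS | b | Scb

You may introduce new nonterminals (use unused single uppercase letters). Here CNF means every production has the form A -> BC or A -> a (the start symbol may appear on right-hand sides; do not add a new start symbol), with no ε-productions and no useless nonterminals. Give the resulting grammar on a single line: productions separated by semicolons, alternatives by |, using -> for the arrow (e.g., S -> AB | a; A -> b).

No ε-productions.
After unit-elimination: S -> b | c | fS | NcS | Scb; N -> b | fS | Scb.
TERM: introduce B -> b, A -> c, C -> f and substitute in every rule of length ≥2.
BIN: N -> SAB becomes N -> SD, D -> AB; S -> NAS becomes S -> NE, E -> AS; S -> SAB becomes S -> SF, F -> AB.

S -> b | c | CS | NE | SF; A -> c; B -> b; C -> f; D -> AB; E -> AS; F -> AB; N -> b | CS | SD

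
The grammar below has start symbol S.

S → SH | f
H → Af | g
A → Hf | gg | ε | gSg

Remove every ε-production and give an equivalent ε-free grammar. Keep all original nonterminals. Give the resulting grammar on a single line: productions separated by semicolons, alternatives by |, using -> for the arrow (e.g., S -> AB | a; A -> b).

S -> f | SH; A -> Hf | gg | gSg; H -> f | g | Af

Nullable set: {A}.
Drop A -> ε.
H -> Af: A nullable, giving Af | f.
Unchanged (no nullable symbols): S -> SH; S -> f; A -> Hf; A -> gSg; A -> gg; H -> g.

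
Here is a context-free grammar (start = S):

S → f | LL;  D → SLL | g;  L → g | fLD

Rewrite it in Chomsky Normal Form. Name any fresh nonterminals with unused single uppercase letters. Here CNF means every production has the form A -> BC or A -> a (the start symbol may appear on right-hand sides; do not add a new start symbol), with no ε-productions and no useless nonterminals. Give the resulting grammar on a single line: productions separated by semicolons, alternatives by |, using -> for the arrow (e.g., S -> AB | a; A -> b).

No ε-productions.
No unit productions to eliminate.
TERM: introduce A -> f and substitute in every rule of length ≥2.
BIN: D -> SLL becomes D -> SB, B -> LL; L -> ALD becomes L -> AC, C -> LD.

S -> f | LL; A -> f; B -> LL; C -> LD; D -> g | SB; L -> g | AC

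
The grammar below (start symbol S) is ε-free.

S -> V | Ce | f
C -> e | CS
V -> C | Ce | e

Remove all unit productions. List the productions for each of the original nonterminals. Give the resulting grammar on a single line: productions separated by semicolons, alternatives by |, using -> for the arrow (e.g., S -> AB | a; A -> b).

S -> e | f | CS | Ce; C -> e | CS; V -> e | CS | Ce

Unit productions: S->V, V->C.
Unit pairs (A ⇒* B via units): (S,C), (S,V), (V,C).
S: inherits non-unit rules of {C, S, V} → CS | Ce | e | f.
C: inherits non-unit rules of {C} → CS | e.
V: inherits non-unit rules of {C, V} → CS | Ce | e.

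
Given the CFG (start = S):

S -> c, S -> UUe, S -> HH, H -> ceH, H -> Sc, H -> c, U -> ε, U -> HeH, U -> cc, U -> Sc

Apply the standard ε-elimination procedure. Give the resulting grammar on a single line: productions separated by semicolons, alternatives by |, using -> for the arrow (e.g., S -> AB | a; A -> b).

Nullable set: {U}.
S -> UUe: U, U nullable, giving UUe | Ue | e.
Drop U -> ε.
Unchanged (no nullable symbols): S -> HH; S -> c; H -> Sc; H -> c; H -> ceH; U -> HeH; U -> Sc; U -> cc.

S -> c | e | HH | Ue | UUe; H -> c | Sc | ceH; U -> Sc | cc | HeH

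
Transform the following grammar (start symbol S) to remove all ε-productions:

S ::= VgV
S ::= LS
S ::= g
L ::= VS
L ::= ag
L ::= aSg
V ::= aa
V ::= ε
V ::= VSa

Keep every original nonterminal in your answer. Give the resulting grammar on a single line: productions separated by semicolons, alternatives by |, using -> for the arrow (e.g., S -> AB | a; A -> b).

Nullable set: {V}.
S -> VgV: V, V nullable, giving Vg | VgV | g | gV.
L -> VS: V nullable, giving S | VS.
Drop V -> ε.
V -> VSa: V nullable, giving Sa | VSa.
Unchanged (no nullable symbols): S -> LS; S -> g; L -> aSg; L -> ag; V -> aa.

S -> g | LS | Vg | gV | VgV; L -> S | VS | ag | aSg; V -> Sa | aa | VSa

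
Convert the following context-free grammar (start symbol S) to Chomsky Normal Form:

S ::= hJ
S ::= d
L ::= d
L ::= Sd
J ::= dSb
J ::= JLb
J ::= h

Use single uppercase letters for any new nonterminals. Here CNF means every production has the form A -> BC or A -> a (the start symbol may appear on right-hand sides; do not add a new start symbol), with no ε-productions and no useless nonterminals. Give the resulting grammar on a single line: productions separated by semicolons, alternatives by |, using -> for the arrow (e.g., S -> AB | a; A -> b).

No ε-productions.
No unit productions to eliminate.
TERM: introduce A -> b, B -> d, C -> h and substitute in every rule of length ≥2.
BIN: J -> BSA becomes J -> BD, D -> SA; J -> JLA becomes J -> JE, E -> LA.

S -> d | CJ; A -> b; B -> d; C -> h; D -> SA; E -> LA; J -> h | BD | JE; L -> d | SB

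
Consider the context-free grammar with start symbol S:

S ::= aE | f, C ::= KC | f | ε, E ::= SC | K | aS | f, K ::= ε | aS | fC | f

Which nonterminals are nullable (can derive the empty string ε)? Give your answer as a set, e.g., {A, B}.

Directly nullable (have an ε-rule): {C, K}.
E is nullable via E -> K (every symbol on the right is already known nullable).
Not nullable: S — each has a terminal in every rule's right-hand side or depends on a non-nullable symbol.

{C, E, K}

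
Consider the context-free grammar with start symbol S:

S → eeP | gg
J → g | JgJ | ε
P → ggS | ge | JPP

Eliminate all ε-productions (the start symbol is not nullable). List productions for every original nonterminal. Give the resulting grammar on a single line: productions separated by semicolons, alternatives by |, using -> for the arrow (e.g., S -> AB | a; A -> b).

Nullable set: {J}.
Drop J -> ε.
J -> JgJ: J, J nullable, giving Jg | JgJ | g | gJ.
P -> JPP: J nullable, giving JPP | PP.
Unchanged (no nullable symbols): S -> eeP; S -> gg; J -> g; P -> ge; P -> ggS.

S -> gg | eeP; J -> g | Jg | gJ | JgJ; P -> PP | ge | JPP | ggS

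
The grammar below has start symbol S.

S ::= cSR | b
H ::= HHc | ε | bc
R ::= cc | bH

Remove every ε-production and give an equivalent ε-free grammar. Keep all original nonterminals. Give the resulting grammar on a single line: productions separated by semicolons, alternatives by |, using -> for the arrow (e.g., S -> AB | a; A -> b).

Nullable set: {H}.
Drop H -> ε.
H -> HHc: H, H nullable, giving HHc | Hc | c.
R -> bH: H nullable, giving b | bH.
Unchanged (no nullable symbols): S -> b; S -> cSR; H -> bc; R -> cc.

S -> b | cSR; H -> c | Hc | bc | HHc; R -> b | bH | cc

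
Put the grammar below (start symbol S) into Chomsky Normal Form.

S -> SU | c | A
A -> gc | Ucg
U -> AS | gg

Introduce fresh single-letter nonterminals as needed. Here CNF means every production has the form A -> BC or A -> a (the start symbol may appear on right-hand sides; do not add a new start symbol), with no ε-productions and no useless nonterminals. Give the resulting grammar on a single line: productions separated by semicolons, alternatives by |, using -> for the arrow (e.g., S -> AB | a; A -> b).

No ε-productions.
After unit-elimination: S -> c | SU | gc | Ucg; A -> gc | Ucg; U -> AS | gg.
TERM: introduce B -> c, C -> g and substitute in every rule of length ≥2.
BIN: A -> UBC becomes A -> UD, D -> BC; S -> UBC becomes S -> UE, E -> BC.

S -> c | CB | SU | UE; A -> CB | UD; B -> c; C -> g; D -> BC; E -> BC; U -> AS | CC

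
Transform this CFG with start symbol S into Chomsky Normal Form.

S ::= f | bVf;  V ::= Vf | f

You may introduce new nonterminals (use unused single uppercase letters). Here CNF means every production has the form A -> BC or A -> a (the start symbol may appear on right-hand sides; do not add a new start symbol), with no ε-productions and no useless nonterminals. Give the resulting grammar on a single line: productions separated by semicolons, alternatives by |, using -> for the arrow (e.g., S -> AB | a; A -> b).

S -> f | AC; A -> b; B -> f; C -> VB; V -> f | VB

No ε-productions.
No unit productions to eliminate.
TERM: introduce A -> b, B -> f and substitute in every rule of length ≥2.
BIN: S -> AVB becomes S -> AC, C -> VB.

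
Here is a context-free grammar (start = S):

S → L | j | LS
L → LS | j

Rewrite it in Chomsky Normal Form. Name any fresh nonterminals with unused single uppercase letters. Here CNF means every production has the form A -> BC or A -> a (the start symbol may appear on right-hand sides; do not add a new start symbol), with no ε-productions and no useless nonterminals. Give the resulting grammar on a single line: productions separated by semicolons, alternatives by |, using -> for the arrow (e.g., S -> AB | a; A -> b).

S -> j | LS; L -> j | LS

No ε-productions.
After unit-elimination: S -> j | LS; L -> j | LS.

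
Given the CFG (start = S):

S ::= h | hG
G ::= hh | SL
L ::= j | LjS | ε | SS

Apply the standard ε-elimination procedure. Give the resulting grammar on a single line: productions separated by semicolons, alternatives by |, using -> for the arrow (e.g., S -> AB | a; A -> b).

Nullable set: {L}.
G -> SL: L nullable, giving S | SL.
Drop L -> ε.
L -> LjS: L nullable, giving LjS | jS.
Unchanged (no nullable symbols): S -> h; S -> hG; G -> hh; L -> SS; L -> j.

S -> h | hG; G -> S | SL | hh; L -> j | SS | jS | LjS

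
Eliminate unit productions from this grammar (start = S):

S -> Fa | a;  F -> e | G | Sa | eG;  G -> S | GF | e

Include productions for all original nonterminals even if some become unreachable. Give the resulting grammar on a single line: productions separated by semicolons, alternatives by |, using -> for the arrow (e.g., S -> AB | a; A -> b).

Unit productions: F->G, G->S.
Unit pairs (A ⇒* B via units): (F,G), (F,S), (G,S).
S: inherits non-unit rules of {S} → Fa | a.
F: inherits non-unit rules of {F, G, S} → Fa | GF | Sa | a | e | eG.
G: inherits non-unit rules of {G, S} → Fa | GF | a | e.

S -> a | Fa; F -> a | e | Fa | GF | Sa | eG; G -> a | e | Fa | GF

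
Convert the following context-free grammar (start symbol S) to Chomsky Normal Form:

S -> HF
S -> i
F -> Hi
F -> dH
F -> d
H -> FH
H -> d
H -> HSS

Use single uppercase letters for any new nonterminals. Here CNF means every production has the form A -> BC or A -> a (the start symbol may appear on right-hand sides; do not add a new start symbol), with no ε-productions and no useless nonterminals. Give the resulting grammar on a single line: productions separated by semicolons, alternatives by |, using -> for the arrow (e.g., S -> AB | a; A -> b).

S -> i | HF; A -> i; B -> d; C -> SS; F -> d | BH | HA; H -> d | FH | HC

No ε-productions.
No unit productions to eliminate.
TERM: introduce B -> d, A -> i and substitute in every rule of length ≥2.
BIN: H -> HSS becomes H -> HC, C -> SS.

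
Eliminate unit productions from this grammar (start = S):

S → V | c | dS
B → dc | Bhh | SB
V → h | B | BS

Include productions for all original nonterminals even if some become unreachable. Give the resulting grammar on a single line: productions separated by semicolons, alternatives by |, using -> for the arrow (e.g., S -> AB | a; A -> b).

S -> c | h | BS | SB | dS | dc | Bhh; B -> SB | dc | Bhh; V -> h | BS | SB | dc | Bhh

Unit productions: S->V, V->B.
Unit pairs (A ⇒* B via units): (S,B), (S,V), (V,B).
S: inherits non-unit rules of {B, S, V} → BS | Bhh | SB | c | dS | dc | h.
B: inherits non-unit rules of {B} → Bhh | SB | dc.
V: inherits non-unit rules of {B, V} → BS | Bhh | SB | dc | h.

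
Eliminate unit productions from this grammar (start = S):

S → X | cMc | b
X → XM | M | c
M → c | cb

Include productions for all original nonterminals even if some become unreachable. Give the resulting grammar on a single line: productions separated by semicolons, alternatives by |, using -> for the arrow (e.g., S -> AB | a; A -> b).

Unit productions: S->X, X->M.
Unit pairs (A ⇒* B via units): (S,M), (S,X), (X,M).
S: inherits non-unit rules of {M, S, X} → XM | b | c | cMc | cb.
M: inherits non-unit rules of {M} → c | cb.
X: inherits non-unit rules of {M, X} → XM | c | cb.

S -> b | c | XM | cb | cMc; M -> c | cb; X -> c | XM | cb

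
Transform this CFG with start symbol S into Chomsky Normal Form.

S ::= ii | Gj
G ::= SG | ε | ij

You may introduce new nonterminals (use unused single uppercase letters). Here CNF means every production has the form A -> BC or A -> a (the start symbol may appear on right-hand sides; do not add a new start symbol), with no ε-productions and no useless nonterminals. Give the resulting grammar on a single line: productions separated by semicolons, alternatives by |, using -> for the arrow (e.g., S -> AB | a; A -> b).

Nullable: {G}; after ε-elimination: S -> j | Gj | ii; G -> S | SG | ij.
After unit-elimination: S -> j | Gj | ii; G -> j | Gj | SG | ii | ij.
TERM: introduce B -> i, A -> j and substitute in every rule of length ≥2.

S -> j | BB | GA; A -> j; B -> i; G -> j | BA | BB | GA | SG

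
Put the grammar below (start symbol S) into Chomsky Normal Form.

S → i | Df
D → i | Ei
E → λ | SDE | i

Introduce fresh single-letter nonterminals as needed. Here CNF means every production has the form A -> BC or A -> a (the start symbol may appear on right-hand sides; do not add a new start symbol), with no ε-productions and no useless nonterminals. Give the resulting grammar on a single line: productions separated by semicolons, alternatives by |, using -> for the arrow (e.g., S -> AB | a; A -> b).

S -> i | DB; A -> i; B -> f; C -> DE; D -> i | EA; E -> i | SC | SD

Nullable: {E}; after ε-elimination: S -> i | Df; D -> i | Ei; E -> i | SD | SDE.
No unit productions to eliminate.
TERM: introduce B -> f, A -> i and substitute in every rule of length ≥2.
BIN: E -> SDE becomes E -> SC, C -> DE.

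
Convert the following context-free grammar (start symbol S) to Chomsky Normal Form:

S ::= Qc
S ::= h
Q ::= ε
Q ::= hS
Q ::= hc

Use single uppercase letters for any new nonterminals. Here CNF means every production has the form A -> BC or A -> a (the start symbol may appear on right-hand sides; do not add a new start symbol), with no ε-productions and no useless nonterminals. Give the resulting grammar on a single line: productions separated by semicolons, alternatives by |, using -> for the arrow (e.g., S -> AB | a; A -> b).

S -> c | h | QB; A -> h; B -> c; Q -> AB | AS

Nullable: {Q}; after ε-elimination: S -> c | h | Qc; Q -> hS | hc.
No unit productions to eliminate.
TERM: introduce B -> c, A -> h and substitute in every rule of length ≥2.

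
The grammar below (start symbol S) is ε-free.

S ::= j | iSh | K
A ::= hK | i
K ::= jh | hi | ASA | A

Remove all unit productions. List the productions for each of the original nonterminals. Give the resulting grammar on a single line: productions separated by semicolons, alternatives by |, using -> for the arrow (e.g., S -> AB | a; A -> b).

Unit productions: K->A, S->K.
Unit pairs (A ⇒* B via units): (K,A), (S,A), (S,K).
S: inherits non-unit rules of {A, K, S} → ASA | hK | hi | i | iSh | j | jh.
A: inherits non-unit rules of {A} → hK | i.
K: inherits non-unit rules of {A, K} → ASA | hK | hi | i | jh.

S -> i | j | hK | hi | jh | ASA | iSh; A -> i | hK; K -> i | hK | hi | jh | ASA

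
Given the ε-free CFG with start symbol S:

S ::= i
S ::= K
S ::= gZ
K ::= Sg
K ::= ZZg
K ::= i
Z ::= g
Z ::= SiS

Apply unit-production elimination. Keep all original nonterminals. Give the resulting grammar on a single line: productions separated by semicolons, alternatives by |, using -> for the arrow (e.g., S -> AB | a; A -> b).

Unit productions: S->K.
Unit pairs (A ⇒* B via units): (S,K).
S: inherits non-unit rules of {K, S} → Sg | ZZg | gZ | i.
K: inherits non-unit rules of {K} → Sg | ZZg | i.
Z: inherits non-unit rules of {Z} → SiS | g.

S -> i | Sg | gZ | ZZg; K -> i | Sg | ZZg; Z -> g | SiS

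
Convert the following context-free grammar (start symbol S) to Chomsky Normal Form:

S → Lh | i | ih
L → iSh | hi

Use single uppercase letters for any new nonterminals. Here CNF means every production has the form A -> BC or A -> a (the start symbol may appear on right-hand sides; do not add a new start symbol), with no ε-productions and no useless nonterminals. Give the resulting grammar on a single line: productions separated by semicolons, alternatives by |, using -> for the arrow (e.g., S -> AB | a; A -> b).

No ε-productions.
No unit productions to eliminate.
TERM: introduce A -> h, B -> i and substitute in every rule of length ≥2.
BIN: L -> BSA becomes L -> BC, C -> SA.

S -> i | BA | LA; A -> h; B -> i; C -> SA; L -> AB | BC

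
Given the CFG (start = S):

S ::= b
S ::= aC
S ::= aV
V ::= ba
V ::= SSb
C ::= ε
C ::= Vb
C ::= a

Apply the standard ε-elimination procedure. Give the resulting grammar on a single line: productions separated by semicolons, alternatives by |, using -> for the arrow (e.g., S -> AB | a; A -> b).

Nullable set: {C}.
S -> aC: C nullable, giving a | aC.
Drop C -> ε.
Unchanged (no nullable symbols): S -> aV; S -> b; C -> Vb; C -> a; V -> SSb; V -> ba.

S -> a | b | aC | aV; C -> a | Vb; V -> ba | SSb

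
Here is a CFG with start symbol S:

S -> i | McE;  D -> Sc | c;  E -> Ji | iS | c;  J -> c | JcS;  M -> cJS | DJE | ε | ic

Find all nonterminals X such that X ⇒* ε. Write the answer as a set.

Directly nullable (have an ε-rule): {M}.
Not nullable: D, E, J, S — each has a terminal in every rule's right-hand side or depends on a non-nullable symbol.

{M}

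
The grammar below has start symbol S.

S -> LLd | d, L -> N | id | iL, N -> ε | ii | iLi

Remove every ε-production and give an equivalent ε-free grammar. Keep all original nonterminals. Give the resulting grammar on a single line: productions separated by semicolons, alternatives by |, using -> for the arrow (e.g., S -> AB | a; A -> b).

S -> d | Ld | LLd; L -> N | i | iL | id; N -> ii | iLi

Nullable set: {L, N}.
S -> LLd: L, L nullable, giving LLd | Ld | d.
L -> N: N nullable, giving N.
L -> iL: L nullable, giving i | iL.
Drop N -> ε.
N -> iLi: L nullable, giving iLi | ii.
Unchanged (no nullable symbols): S -> d; L -> id; N -> ii.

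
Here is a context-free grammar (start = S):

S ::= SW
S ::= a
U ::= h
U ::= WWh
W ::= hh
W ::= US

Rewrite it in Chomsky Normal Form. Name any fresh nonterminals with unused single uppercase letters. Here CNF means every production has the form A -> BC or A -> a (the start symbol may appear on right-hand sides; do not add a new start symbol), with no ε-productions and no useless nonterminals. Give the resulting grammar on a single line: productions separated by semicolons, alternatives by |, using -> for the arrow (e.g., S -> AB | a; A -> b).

No ε-productions.
No unit productions to eliminate.
TERM: introduce A -> h and substitute in every rule of length ≥2.
BIN: U -> WWA becomes U -> WB, B -> WA.

S -> a | SW; A -> h; B -> WA; U -> h | WB; W -> AA | US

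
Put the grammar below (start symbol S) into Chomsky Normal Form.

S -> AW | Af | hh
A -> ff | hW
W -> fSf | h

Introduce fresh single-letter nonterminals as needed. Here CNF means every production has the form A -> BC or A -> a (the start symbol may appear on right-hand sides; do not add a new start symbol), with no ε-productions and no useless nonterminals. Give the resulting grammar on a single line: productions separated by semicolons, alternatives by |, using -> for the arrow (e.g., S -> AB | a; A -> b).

No ε-productions.
No unit productions to eliminate.
TERM: introduce B -> f, C -> h and substitute in every rule of length ≥2.
BIN: W -> BSB becomes W -> BD, D -> SB.

S -> AB | AW | CC; A -> BB | CW; B -> f; C -> h; D -> SB; W -> h | BD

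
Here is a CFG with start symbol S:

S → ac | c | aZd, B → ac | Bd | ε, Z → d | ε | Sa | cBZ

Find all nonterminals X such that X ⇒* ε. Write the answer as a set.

{B, Z}

Directly nullable (have an ε-rule): {B, Z}.
Not nullable: S — each has a terminal in every rule's right-hand side or depends on a non-nullable symbol.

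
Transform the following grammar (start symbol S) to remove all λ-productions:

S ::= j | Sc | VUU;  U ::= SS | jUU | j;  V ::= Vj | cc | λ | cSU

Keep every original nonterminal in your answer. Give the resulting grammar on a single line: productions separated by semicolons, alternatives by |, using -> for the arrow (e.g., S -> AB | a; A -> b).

S -> j | Sc | UU | VUU; U -> j | SS | jUU; V -> j | Vj | cc | cSU

Nullable set: {V}.
S -> VUU: V nullable, giving UU | VUU.
Drop V -> λ.
V -> Vj: V nullable, giving Vj | j.
Unchanged (no nullable symbols): S -> Sc; S -> j; U -> SS; U -> j; U -> jUU; V -> cSU; V -> cc.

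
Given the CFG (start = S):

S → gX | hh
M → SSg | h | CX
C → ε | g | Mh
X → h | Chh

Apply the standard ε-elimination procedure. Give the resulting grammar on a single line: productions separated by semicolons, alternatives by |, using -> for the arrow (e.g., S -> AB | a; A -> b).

S -> gX | hh; C -> g | Mh; M -> X | h | CX | SSg; X -> h | hh | Chh

Nullable set: {C}.
Drop C -> ε.
M -> CX: C nullable, giving CX | X.
X -> Chh: C nullable, giving Chh | hh.
Unchanged (no nullable symbols): S -> gX; S -> hh; C -> Mh; C -> g; M -> SSg; M -> h; X -> h.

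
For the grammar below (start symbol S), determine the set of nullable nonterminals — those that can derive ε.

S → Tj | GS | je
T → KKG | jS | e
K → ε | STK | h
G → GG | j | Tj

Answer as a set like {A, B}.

Directly nullable (have an ε-rule): {K}.
Not nullable: G, S, T — each has a terminal in every rule's right-hand side or depends on a non-nullable symbol.

{K}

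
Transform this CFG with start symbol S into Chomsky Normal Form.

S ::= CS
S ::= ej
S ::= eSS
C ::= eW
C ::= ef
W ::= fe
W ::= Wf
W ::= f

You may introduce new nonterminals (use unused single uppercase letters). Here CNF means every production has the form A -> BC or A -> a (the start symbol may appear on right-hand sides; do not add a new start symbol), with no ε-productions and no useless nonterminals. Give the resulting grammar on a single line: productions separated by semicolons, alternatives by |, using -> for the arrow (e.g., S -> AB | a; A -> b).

No ε-productions.
No unit productions to eliminate.
TERM: introduce A -> e, B -> f, D -> j and substitute in every rule of length ≥2.
BIN: S -> ASS becomes S -> AE, E -> SS.

S -> AD | AE | CS; A -> e; B -> f; C -> AB | AW; D -> j; E -> SS; W -> f | BA | WB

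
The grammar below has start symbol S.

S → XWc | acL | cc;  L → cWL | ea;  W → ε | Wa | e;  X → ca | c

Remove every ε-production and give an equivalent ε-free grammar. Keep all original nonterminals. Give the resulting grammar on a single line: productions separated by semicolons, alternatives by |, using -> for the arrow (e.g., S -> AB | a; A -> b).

S -> Xc | cc | XWc | acL; L -> cL | ea | cWL; W -> a | e | Wa; X -> c | ca

Nullable set: {W}.
S -> XWc: W nullable, giving XWc | Xc.
L -> cWL: W nullable, giving cL | cWL.
Drop W -> ε.
W -> Wa: W nullable, giving Wa | a.
Unchanged (no nullable symbols): S -> acL; S -> cc; L -> ea; W -> e; X -> c; X -> ca.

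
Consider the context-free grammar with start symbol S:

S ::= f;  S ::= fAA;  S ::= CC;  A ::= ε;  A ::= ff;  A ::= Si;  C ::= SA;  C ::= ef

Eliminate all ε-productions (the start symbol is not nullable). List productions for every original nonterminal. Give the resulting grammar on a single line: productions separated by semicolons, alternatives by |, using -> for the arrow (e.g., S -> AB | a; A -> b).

Nullable set: {A}.
S -> fAA: A, A nullable, giving f | fA | fAA.
Drop A -> ε.
C -> SA: A nullable, giving S | SA.
Unchanged (no nullable symbols): S -> CC; S -> f; A -> Si; A -> ff; C -> ef.

S -> f | CC | fA | fAA; A -> Si | ff; C -> S | SA | ef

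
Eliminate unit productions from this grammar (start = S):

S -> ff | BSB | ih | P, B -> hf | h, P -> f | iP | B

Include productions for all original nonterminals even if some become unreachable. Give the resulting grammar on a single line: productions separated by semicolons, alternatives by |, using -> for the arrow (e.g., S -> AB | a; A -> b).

S -> f | h | ff | hf | iP | ih | BSB; B -> h | hf; P -> f | h | hf | iP

Unit productions: P->B, S->P.
Unit pairs (A ⇒* B via units): (P,B), (S,B), (S,P).
S: inherits non-unit rules of {B, P, S} → BSB | f | ff | h | hf | iP | ih.
B: inherits non-unit rules of {B} → h | hf.
P: inherits non-unit rules of {B, P} → f | h | hf | iP.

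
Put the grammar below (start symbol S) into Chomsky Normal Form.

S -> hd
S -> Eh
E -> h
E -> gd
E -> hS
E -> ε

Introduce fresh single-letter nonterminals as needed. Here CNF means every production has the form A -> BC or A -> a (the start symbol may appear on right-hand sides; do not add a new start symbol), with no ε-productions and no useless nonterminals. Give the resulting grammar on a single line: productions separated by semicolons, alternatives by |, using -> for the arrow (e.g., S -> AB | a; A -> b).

Nullable: {E}; after ε-elimination: S -> h | Eh | hd; E -> h | gd | hS.
No unit productions to eliminate.
TERM: introduce B -> d, A -> g, C -> h and substitute in every rule of length ≥2.

S -> h | CB | EC; A -> g; B -> d; C -> h; E -> h | AB | CS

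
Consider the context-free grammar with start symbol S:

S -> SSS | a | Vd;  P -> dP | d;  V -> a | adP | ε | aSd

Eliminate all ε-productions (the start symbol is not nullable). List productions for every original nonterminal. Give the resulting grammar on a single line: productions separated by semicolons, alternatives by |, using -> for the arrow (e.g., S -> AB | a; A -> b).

Nullable set: {V}.
S -> Vd: V nullable, giving Vd | d.
Drop V -> ε.
Unchanged (no nullable symbols): S -> SSS; S -> a; P -> d; P -> dP; V -> a; V -> aSd; V -> adP.

S -> a | d | Vd | SSS; P -> d | dP; V -> a | aSd | adP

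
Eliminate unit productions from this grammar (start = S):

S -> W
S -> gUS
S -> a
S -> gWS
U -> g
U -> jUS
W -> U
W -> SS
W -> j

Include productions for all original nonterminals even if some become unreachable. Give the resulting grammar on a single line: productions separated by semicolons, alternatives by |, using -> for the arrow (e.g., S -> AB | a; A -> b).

S -> a | g | j | SS | gUS | gWS | jUS; U -> g | jUS; W -> g | j | SS | jUS

Unit productions: S->W, W->U.
Unit pairs (A ⇒* B via units): (S,U), (S,W), (W,U).
S: inherits non-unit rules of {S, U, W} → SS | a | g | gUS | gWS | j | jUS.
U: inherits non-unit rules of {U} → g | jUS.
W: inherits non-unit rules of {U, W} → SS | g | j | jUS.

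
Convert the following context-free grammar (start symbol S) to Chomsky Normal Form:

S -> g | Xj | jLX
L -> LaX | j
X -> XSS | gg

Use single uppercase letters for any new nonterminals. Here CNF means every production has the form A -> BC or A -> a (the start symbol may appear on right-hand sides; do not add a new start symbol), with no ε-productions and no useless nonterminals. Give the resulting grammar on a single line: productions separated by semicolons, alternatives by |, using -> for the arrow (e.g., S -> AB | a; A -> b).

S -> g | BE | XB; A -> a; B -> j; C -> g; D -> AX; E -> LX; F -> SS; L -> j | LD; X -> CC | XF

No ε-productions.
No unit productions to eliminate.
TERM: introduce A -> a, C -> g, B -> j and substitute in every rule of length ≥2.
BIN: L -> LAX becomes L -> LD, D -> AX; S -> BLX becomes S -> BE, E -> LX; X -> XSS becomes X -> XF, F -> SS.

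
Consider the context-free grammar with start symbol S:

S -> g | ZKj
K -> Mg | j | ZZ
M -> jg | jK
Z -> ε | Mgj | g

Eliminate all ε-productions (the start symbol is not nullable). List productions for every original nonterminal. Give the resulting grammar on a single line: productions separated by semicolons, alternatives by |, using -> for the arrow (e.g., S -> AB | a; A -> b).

S -> g | j | Kj | Zj | ZKj; K -> Z | j | Mg | ZZ; M -> j | jK | jg; Z -> g | Mgj

Nullable set: {K, Z}.
S -> ZKj: Z, K nullable, giving Kj | ZKj | Zj | j.
K -> ZZ: Z, Z nullable, giving Z | ZZ.
M -> jK: K nullable, giving j | jK.
Drop Z -> ε.
Unchanged (no nullable symbols): S -> g; K -> Mg; K -> j; M -> jg; Z -> Mgj; Z -> g.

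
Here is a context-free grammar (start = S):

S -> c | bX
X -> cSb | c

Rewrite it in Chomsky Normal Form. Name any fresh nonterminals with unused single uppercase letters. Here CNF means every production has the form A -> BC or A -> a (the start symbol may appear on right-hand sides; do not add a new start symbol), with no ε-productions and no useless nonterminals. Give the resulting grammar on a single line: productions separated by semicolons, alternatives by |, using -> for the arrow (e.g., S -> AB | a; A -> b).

No ε-productions.
No unit productions to eliminate.
TERM: introduce A -> b, B -> c and substitute in every rule of length ≥2.
BIN: X -> BSA becomes X -> BC, C -> SA.

S -> c | AX; A -> b; B -> c; C -> SA; X -> c | BC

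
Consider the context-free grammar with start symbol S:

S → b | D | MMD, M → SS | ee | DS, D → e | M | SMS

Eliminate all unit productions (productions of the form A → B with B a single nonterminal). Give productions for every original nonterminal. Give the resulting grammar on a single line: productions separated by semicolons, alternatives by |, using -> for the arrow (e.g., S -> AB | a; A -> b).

Unit productions: D->M, S->D.
Unit pairs (A ⇒* B via units): (D,M), (S,D), (S,M).
S: inherits non-unit rules of {D, M, S} → DS | MMD | SMS | SS | b | e | ee.
D: inherits non-unit rules of {D, M} → DS | SMS | SS | e | ee.
M: inherits non-unit rules of {M} → DS | SS | ee.

S -> b | e | DS | SS | ee | MMD | SMS; D -> e | DS | SS | ee | SMS; M -> DS | SS | ee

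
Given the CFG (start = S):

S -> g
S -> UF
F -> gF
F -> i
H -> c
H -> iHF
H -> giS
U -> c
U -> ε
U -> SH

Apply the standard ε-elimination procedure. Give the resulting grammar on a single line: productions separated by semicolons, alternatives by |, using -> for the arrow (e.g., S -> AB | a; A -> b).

S -> F | g | UF; F -> i | gF; H -> c | giS | iHF; U -> c | SH

Nullable set: {U}.
S -> UF: U nullable, giving F | UF.
Drop U -> ε.
Unchanged (no nullable symbols): S -> g; F -> gF; F -> i; H -> c; H -> giS; H -> iHF; U -> SH; U -> c.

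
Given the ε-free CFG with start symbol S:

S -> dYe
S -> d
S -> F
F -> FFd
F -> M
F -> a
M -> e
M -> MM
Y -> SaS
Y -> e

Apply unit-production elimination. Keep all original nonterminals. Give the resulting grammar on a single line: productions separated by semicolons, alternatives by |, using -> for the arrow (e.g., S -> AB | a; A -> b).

Unit productions: F->M, S->F.
Unit pairs (A ⇒* B via units): (F,M), (S,F), (S,M).
S: inherits non-unit rules of {F, M, S} → FFd | MM | a | d | dYe | e.
F: inherits non-unit rules of {F, M} → FFd | MM | a | e.
M: inherits non-unit rules of {M} → MM | e.
Y: inherits non-unit rules of {Y} → SaS | e.

S -> a | d | e | MM | FFd | dYe; F -> a | e | MM | FFd; M -> e | MM; Y -> e | SaS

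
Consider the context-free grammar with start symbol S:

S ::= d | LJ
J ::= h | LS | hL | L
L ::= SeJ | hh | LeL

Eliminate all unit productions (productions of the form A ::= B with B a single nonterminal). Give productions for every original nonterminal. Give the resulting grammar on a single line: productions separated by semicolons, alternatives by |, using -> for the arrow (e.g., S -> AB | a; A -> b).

Unit productions: J->L.
Unit pairs (A ⇒* B via units): (J,L).
S: inherits non-unit rules of {S} → LJ | d.
J: inherits non-unit rules of {J, L} → LS | LeL | SeJ | h | hL | hh.
L: inherits non-unit rules of {L} → LeL | SeJ | hh.

S -> d | LJ; J -> h | LS | hL | hh | LeL | SeJ; L -> hh | LeL | SeJ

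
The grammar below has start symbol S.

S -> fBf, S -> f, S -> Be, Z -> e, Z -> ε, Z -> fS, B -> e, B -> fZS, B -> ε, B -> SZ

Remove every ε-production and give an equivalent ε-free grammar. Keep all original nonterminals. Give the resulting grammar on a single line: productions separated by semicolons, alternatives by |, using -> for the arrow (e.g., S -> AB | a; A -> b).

S -> e | f | Be | ff | fBf; B -> S | e | SZ | fS | fZS; Z -> e | fS

Nullable set: {B, Z}.
S -> Be: B nullable, giving Be | e.
S -> fBf: B nullable, giving fBf | ff.
Drop B -> ε.
B -> SZ: Z nullable, giving S | SZ.
B -> fZS: Z nullable, giving fS | fZS.
Drop Z -> ε.
Unchanged (no nullable symbols): S -> f; B -> e; Z -> e; Z -> fS.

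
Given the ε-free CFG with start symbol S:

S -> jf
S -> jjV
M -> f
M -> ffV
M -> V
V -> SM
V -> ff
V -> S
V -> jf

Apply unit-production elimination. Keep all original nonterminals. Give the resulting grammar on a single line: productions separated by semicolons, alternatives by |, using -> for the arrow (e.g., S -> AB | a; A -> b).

Unit productions: M->V, V->S.
Unit pairs (A ⇒* B via units): (M,S), (M,V), (V,S).
S: inherits non-unit rules of {S} → jf | jjV.
M: inherits non-unit rules of {M, S, V} → SM | f | ff | ffV | jf | jjV.
V: inherits non-unit rules of {S, V} → SM | ff | jf | jjV.

S -> jf | jjV; M -> f | SM | ff | jf | ffV | jjV; V -> SM | ff | jf | jjV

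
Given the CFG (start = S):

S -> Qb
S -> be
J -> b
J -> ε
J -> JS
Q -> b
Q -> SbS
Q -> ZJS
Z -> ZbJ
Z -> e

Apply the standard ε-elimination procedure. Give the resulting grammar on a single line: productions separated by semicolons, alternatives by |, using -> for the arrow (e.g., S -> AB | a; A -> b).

Nullable set: {J}.
Drop J -> ε.
J -> JS: J nullable, giving JS | S.
Q -> ZJS: J nullable, giving ZJS | ZS.
Z -> ZbJ: J nullable, giving Zb | ZbJ.
Unchanged (no nullable symbols): S -> Qb; S -> be; J -> b; Q -> SbS; Q -> b; Z -> e.

S -> Qb | be; J -> S | b | JS; Q -> b | ZS | SbS | ZJS; Z -> e | Zb | ZbJ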